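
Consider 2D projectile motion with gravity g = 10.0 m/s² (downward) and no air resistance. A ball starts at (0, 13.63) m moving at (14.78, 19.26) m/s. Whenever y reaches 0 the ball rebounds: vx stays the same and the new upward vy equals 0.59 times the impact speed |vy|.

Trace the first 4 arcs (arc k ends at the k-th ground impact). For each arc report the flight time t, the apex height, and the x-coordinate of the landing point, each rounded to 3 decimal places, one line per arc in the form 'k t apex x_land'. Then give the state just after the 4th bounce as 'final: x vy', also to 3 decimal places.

1 4.463 32.177 65.961
2 2.993 11.201 110.204
3 1.766 3.899 136.307
4 1.042 1.357 151.708
final: 151.708 3.074

Arc 1: start y=13.630, vy=19.260 → t=4.463, apex=32.177, x_land=65.961, impact vy=-25.368
  bounce: vy ← 0.59·25.368 = 14.967
Arc 2: start y=0.000, vy=14.967 → t=2.993, apex=11.201, x_land=110.204, impact vy=-14.967
  bounce: vy ← 0.59·14.967 = 8.831
Arc 3: start y=0.000, vy=8.831 → t=1.766, apex=3.899, x_land=136.307, impact vy=-8.831
  bounce: vy ← 0.59·8.831 = 5.210
Arc 4: start y=0.000, vy=5.210 → t=1.042, apex=1.357, x_land=151.708, impact vy=-5.210
  bounce: vy ← 0.59·5.210 = 3.074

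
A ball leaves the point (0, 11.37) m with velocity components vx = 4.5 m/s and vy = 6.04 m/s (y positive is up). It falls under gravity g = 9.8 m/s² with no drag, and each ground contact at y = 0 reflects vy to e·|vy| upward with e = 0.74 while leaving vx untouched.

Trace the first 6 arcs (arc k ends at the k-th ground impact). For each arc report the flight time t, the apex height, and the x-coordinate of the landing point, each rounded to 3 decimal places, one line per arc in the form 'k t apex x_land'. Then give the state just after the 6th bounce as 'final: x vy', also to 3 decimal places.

Arc 1: start y=11.370, vy=6.040 → t=2.260, apex=13.231, x_land=10.168, impact vy=-16.104
  bounce: vy ← 0.74·16.104 = 11.917
Arc 2: start y=0.000, vy=11.917 → t=2.432, apex=7.245, x_land=21.112, impact vy=-11.917
  bounce: vy ← 0.74·11.917 = 8.818
Arc 3: start y=0.000, vy=8.818 → t=1.800, apex=3.968, x_land=29.211, impact vy=-8.818
  bounce: vy ← 0.74·8.818 = 6.526
Arc 4: start y=0.000, vy=6.526 → t=1.332, apex=2.173, x_land=35.204, impact vy=-6.526
  bounce: vy ← 0.74·6.526 = 4.829
Arc 5: start y=0.000, vy=4.829 → t=0.986, apex=1.190, x_land=39.638, impact vy=-4.829
  bounce: vy ← 0.74·4.829 = 3.573
Arc 6: start y=0.000, vy=3.573 → t=0.729, apex=0.652, x_land=42.920, impact vy=-3.573
  bounce: vy ← 0.74·3.573 = 2.644

1 2.260 13.231 10.168
2 2.432 7.245 21.112
3 1.800 3.968 29.211
4 1.332 2.173 35.204
5 0.986 1.190 39.638
6 0.729 0.652 42.920
final: 42.920 2.644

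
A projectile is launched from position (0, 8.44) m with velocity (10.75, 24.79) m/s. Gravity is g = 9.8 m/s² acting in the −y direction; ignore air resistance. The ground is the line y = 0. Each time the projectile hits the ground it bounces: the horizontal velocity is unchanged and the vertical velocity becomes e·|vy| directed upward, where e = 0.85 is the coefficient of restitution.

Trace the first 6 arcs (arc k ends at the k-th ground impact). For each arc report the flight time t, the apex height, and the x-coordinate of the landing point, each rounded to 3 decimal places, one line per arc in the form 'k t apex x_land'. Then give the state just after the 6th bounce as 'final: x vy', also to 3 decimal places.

Arc 1: start y=8.440, vy=24.790 → t=5.379, apex=39.794, x_land=57.828, impact vy=-27.928
  bounce: vy ← 0.85·27.928 = 23.739
Arc 2: start y=0.000, vy=23.739 → t=4.845, apex=28.751, x_land=109.908, impact vy=-23.739
  bounce: vy ← 0.85·23.739 = 20.178
Arc 3: start y=0.000, vy=20.178 → t=4.118, apex=20.773, x_land=154.176, impact vy=-20.178
  bounce: vy ← 0.85·20.178 = 17.151
Arc 4: start y=0.000, vy=17.151 → t=3.500, apex=15.008, x_land=191.804, impact vy=-17.151
  bounce: vy ← 0.85·17.151 = 14.579
Arc 5: start y=0.000, vy=14.579 → t=2.975, apex=10.844, x_land=223.787, impact vy=-14.579
  bounce: vy ← 0.85·14.579 = 12.392
Arc 6: start y=0.000, vy=12.392 → t=2.529, apex=7.834, x_land=250.973, impact vy=-12.392
  bounce: vy ← 0.85·12.392 = 10.533

1 5.379 39.794 57.828
2 4.845 28.751 109.908
3 4.118 20.773 154.176
4 3.500 15.008 191.804
5 2.975 10.844 223.787
6 2.529 7.834 250.973
final: 250.973 10.533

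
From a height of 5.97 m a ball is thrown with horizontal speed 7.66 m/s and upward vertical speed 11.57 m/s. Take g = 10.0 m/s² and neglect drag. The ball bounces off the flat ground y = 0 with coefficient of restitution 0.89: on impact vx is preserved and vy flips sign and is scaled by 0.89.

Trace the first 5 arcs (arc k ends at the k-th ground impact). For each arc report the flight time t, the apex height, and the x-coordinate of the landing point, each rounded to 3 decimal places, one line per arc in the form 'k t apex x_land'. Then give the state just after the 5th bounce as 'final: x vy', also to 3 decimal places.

Arc 1: start y=5.970, vy=11.570 → t=2.748, apex=12.663, x_land=21.053, impact vy=-15.914
  bounce: vy ← 0.89·15.914 = 14.164
Arc 2: start y=0.000, vy=14.164 → t=2.833, apex=10.031, x_land=42.752, impact vy=-14.164
  bounce: vy ← 0.89·14.164 = 12.606
Arc 3: start y=0.000, vy=12.606 → t=2.521, apex=7.945, x_land=62.064, impact vy=-12.606
  bounce: vy ← 0.89·12.606 = 11.219
Arc 4: start y=0.000, vy=11.219 → t=2.244, apex=6.293, x_land=79.251, impact vy=-11.219
  bounce: vy ← 0.89·11.219 = 9.985
Arc 5: start y=0.000, vy=9.985 → t=1.997, apex=4.985, x_land=94.548, impact vy=-9.985
  bounce: vy ← 0.89·9.985 = 8.887

1 2.748 12.663 21.053
2 2.833 10.031 42.752
3 2.521 7.945 62.064
4 2.244 6.293 79.251
5 1.997 4.985 94.548
final: 94.548 8.887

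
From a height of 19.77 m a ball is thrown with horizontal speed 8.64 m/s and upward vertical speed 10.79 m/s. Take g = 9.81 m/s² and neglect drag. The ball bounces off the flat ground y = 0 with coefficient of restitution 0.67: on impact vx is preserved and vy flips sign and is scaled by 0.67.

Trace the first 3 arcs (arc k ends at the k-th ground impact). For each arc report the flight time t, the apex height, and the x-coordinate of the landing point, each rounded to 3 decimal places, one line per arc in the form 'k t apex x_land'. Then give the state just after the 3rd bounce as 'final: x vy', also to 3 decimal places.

1 3.389 25.704 29.282
2 3.068 11.539 55.785
3 2.055 5.180 73.542
final: 73.542 6.754

Arc 1: start y=19.770, vy=10.790 → t=3.389, apex=25.704, x_land=29.282, impact vy=-22.457
  bounce: vy ← 0.67·22.457 = 15.046
Arc 2: start y=0.000, vy=15.046 → t=3.068, apex=11.539, x_land=55.785, impact vy=-15.046
  bounce: vy ← 0.67·15.046 = 10.081
Arc 3: start y=0.000, vy=10.081 → t=2.055, apex=5.180, x_land=73.542, impact vy=-10.081
  bounce: vy ← 0.67·10.081 = 6.754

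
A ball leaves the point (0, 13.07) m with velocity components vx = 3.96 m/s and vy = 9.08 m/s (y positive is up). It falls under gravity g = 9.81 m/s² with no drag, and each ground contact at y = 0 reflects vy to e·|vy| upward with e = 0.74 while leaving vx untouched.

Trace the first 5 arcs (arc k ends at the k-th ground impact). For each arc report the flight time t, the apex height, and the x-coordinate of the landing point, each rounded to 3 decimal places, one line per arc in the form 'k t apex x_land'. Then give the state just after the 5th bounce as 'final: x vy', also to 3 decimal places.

1 2.802 17.272 11.096
2 2.777 9.458 22.094
3 2.055 5.179 30.233
4 1.521 2.836 36.255
5 1.125 1.553 40.712
final: 40.712 4.085

Arc 1: start y=13.070, vy=9.080 → t=2.802, apex=17.272, x_land=11.096, impact vy=-18.409
  bounce: vy ← 0.74·18.409 = 13.622
Arc 2: start y=0.000, vy=13.622 → t=2.777, apex=9.458, x_land=22.094, impact vy=-13.622
  bounce: vy ← 0.74·13.622 = 10.081
Arc 3: start y=0.000, vy=10.081 → t=2.055, apex=5.179, x_land=30.233, impact vy=-10.081
  bounce: vy ← 0.74·10.081 = 7.460
Arc 4: start y=0.000, vy=7.460 → t=1.521, apex=2.836, x_land=36.255, impact vy=-7.460
  bounce: vy ← 0.74·7.460 = 5.520
Arc 5: start y=0.000, vy=5.520 → t=1.125, apex=1.553, x_land=40.712, impact vy=-5.520
  bounce: vy ← 0.74·5.520 = 4.085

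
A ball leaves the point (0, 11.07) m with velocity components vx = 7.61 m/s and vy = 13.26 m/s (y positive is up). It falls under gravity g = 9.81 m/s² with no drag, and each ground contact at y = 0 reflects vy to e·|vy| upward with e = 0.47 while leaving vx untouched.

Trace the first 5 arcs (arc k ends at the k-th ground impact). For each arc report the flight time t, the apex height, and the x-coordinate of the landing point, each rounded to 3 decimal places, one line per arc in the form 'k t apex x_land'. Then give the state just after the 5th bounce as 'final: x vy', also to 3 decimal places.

Arc 1: start y=11.070, vy=13.260 → t=3.373, apex=20.032, x_land=25.665, impact vy=-19.825
  bounce: vy ← 0.47·19.825 = 9.318
Arc 2: start y=0.000, vy=9.318 → t=1.900, apex=4.425, x_land=40.121, impact vy=-9.318
  bounce: vy ← 0.47·9.318 = 4.379
Arc 3: start y=0.000, vy=4.379 → t=0.893, apex=0.977, x_land=46.916, impact vy=-4.379
  bounce: vy ← 0.47·4.379 = 2.058
Arc 4: start y=0.000, vy=2.058 → t=0.420, apex=0.216, x_land=50.109, impact vy=-2.058
  bounce: vy ← 0.47·2.058 = 0.967
Arc 5: start y=0.000, vy=0.967 → t=0.197, apex=0.048, x_land=51.610, impact vy=-0.967
  bounce: vy ← 0.47·0.967 = 0.455

1 3.373 20.032 25.665
2 1.900 4.425 40.121
3 0.893 0.977 46.916
4 0.420 0.216 50.109
5 0.197 0.048 51.610
final: 51.610 0.455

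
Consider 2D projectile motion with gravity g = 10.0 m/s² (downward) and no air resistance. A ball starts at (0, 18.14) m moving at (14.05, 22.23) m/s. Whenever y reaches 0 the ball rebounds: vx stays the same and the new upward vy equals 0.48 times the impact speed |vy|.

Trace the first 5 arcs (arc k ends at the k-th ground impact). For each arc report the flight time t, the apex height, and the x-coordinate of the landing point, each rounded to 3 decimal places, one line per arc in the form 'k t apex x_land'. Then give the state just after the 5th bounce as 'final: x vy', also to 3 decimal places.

Arc 1: start y=18.140, vy=22.230 → t=5.150, apex=42.849, x_land=72.363, impact vy=-29.274
  bounce: vy ← 0.48·29.274 = 14.052
Arc 2: start y=0.000, vy=14.052 → t=2.810, apex=9.872, x_land=111.848, impact vy=-14.052
  bounce: vy ← 0.48·14.052 = 6.745
Arc 3: start y=0.000, vy=6.745 → t=1.349, apex=2.275, x_land=130.801, impact vy=-6.745
  bounce: vy ← 0.48·6.745 = 3.237
Arc 4: start y=0.000, vy=3.237 → t=0.647, apex=0.524, x_land=139.898, impact vy=-3.237
  bounce: vy ← 0.48·3.237 = 1.554
Arc 5: start y=0.000, vy=1.554 → t=0.311, apex=0.121, x_land=144.265, impact vy=-1.554
  bounce: vy ← 0.48·1.554 = 0.746

1 5.150 42.849 72.363
2 2.810 9.872 111.848
3 1.349 2.275 130.801
4 0.647 0.524 139.898
5 0.311 0.121 144.265
final: 144.265 0.746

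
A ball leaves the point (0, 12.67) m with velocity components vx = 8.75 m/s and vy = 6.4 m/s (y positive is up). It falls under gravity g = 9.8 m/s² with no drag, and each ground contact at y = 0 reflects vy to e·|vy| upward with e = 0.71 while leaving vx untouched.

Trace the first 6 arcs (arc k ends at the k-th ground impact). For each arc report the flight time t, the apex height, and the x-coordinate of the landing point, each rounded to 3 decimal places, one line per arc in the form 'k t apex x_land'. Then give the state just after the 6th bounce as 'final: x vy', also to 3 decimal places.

1 2.389 14.760 20.901
2 2.465 7.440 42.465
3 1.750 3.751 57.776
4 1.242 1.891 68.646
5 0.882 0.953 76.365
6 0.626 0.480 81.844
final: 81.844 2.179

Arc 1: start y=12.670, vy=6.400 → t=2.389, apex=14.760, x_land=20.901, impact vy=-17.009
  bounce: vy ← 0.71·17.009 = 12.076
Arc 2: start y=0.000, vy=12.076 → t=2.465, apex=7.440, x_land=42.465, impact vy=-12.076
  bounce: vy ← 0.71·12.076 = 8.574
Arc 3: start y=0.000, vy=8.574 → t=1.750, apex=3.751, x_land=57.776, impact vy=-8.574
  bounce: vy ← 0.71·8.574 = 6.088
Arc 4: start y=0.000, vy=6.088 → t=1.242, apex=1.891, x_land=68.646, impact vy=-6.088
  bounce: vy ← 0.71·6.088 = 4.322
Arc 5: start y=0.000, vy=4.322 → t=0.882, apex=0.953, x_land=76.365, impact vy=-4.322
  bounce: vy ← 0.71·4.322 = 3.069
Arc 6: start y=0.000, vy=3.069 → t=0.626, apex=0.480, x_land=81.844, impact vy=-3.069
  bounce: vy ← 0.71·3.069 = 2.179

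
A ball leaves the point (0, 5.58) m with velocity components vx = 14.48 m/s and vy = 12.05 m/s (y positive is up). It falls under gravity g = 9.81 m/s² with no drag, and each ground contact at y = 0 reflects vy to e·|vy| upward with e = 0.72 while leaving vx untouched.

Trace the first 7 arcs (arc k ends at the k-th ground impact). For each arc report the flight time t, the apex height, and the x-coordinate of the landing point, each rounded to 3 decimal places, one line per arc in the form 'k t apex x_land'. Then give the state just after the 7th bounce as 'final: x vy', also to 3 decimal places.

Arc 1: start y=5.580, vy=12.050 → t=2.855, apex=12.981, x_land=41.342, impact vy=-15.959
  bounce: vy ← 0.72·15.959 = 11.490
Arc 2: start y=0.000, vy=11.490 → t=2.343, apex=6.729, x_land=75.263, impact vy=-11.490
  bounce: vy ← 0.72·11.490 = 8.273
Arc 3: start y=0.000, vy=8.273 → t=1.687, apex=3.488, x_land=99.685, impact vy=-8.273
  bounce: vy ← 0.72·8.273 = 5.957
Arc 4: start y=0.000, vy=5.957 → t=1.214, apex=1.808, x_land=117.270, impact vy=-5.957
  bounce: vy ← 0.72·5.957 = 4.289
Arc 5: start y=0.000, vy=4.289 → t=0.874, apex=0.937, x_land=129.930, impact vy=-4.289
  bounce: vy ← 0.72·4.289 = 3.088
Arc 6: start y=0.000, vy=3.088 → t=0.630, apex=0.486, x_land=139.046, impact vy=-3.088
  bounce: vy ← 0.72·3.088 = 2.223
Arc 7: start y=0.000, vy=2.223 → t=0.453, apex=0.252, x_land=145.609, impact vy=-2.223
  bounce: vy ← 0.72·2.223 = 1.601

1 2.855 12.981 41.342
2 2.343 6.729 75.263
3 1.687 3.488 99.685
4 1.214 1.808 117.270
5 0.874 0.937 129.930
6 0.630 0.486 139.046
7 0.453 0.252 145.609
final: 145.609 1.601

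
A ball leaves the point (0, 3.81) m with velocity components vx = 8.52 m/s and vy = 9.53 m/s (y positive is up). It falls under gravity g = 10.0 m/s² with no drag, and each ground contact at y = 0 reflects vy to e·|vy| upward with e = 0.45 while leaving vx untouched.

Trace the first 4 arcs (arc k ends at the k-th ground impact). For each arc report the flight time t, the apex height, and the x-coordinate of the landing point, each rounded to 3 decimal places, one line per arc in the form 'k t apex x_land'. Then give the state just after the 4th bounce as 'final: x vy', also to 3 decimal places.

Arc 1: start y=3.810, vy=9.530 → t=2.245, apex=8.351, x_land=19.131, impact vy=-12.924
  bounce: vy ← 0.45·12.924 = 5.816
Arc 2: start y=0.000, vy=5.816 → t=1.163, apex=1.691, x_land=29.040, impact vy=-5.816
  bounce: vy ← 0.45·5.816 = 2.617
Arc 3: start y=0.000, vy=2.617 → t=0.523, apex=0.342, x_land=33.500, impact vy=-2.617
  bounce: vy ← 0.45·2.617 = 1.178
Arc 4: start y=0.000, vy=1.178 → t=0.236, apex=0.069, x_land=35.507, impact vy=-1.178
  bounce: vy ← 0.45·1.178 = 0.530

1 2.245 8.351 19.131
2 1.163 1.691 29.040
3 0.523 0.342 33.500
4 0.236 0.069 35.507
final: 35.507 0.530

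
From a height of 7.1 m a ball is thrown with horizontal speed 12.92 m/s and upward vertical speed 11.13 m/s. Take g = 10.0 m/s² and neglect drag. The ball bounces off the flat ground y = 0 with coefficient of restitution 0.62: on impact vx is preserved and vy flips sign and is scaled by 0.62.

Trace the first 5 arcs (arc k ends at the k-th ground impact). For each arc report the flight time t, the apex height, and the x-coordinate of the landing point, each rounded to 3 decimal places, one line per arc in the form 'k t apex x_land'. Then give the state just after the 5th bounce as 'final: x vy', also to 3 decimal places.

1 2.744 13.294 35.447
2 2.022 5.110 61.570
3 1.254 1.964 77.766
4 0.777 0.755 87.808
5 0.482 0.290 94.034
final: 94.034 1.494

Arc 1: start y=7.100, vy=11.130 → t=2.744, apex=13.294, x_land=35.447, impact vy=-16.306
  bounce: vy ← 0.62·16.306 = 10.110
Arc 2: start y=0.000, vy=10.110 → t=2.022, apex=5.110, x_land=61.570, impact vy=-10.110
  bounce: vy ← 0.62·10.110 = 6.268
Arc 3: start y=0.000, vy=6.268 → t=1.254, apex=1.964, x_land=77.766, impact vy=-6.268
  bounce: vy ← 0.62·6.268 = 3.886
Arc 4: start y=0.000, vy=3.886 → t=0.777, apex=0.755, x_land=87.808, impact vy=-3.886
  bounce: vy ← 0.62·3.886 = 2.409
Arc 5: start y=0.000, vy=2.409 → t=0.482, apex=0.290, x_land=94.034, impact vy=-2.409
  bounce: vy ← 0.62·2.409 = 1.494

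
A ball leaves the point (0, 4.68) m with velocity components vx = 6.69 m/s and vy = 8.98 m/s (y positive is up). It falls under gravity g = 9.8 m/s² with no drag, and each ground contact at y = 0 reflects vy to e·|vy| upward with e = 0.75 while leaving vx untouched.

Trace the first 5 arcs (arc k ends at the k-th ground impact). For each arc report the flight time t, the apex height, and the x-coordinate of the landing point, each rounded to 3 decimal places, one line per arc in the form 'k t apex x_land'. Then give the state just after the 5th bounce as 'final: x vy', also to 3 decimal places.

Arc 1: start y=4.680, vy=8.980 → t=2.256, apex=8.794, x_land=15.093, impact vy=-13.129
  bounce: vy ← 0.75·13.129 = 9.847
Arc 2: start y=0.000, vy=9.847 → t=2.010, apex=4.947, x_land=28.536, impact vy=-9.847
  bounce: vy ← 0.75·9.847 = 7.385
Arc 3: start y=0.000, vy=7.385 → t=1.507, apex=2.783, x_land=38.619, impact vy=-7.385
  bounce: vy ← 0.75·7.385 = 5.539
Arc 4: start y=0.000, vy=5.539 → t=1.130, apex=1.565, x_land=46.181, impact vy=-5.539
  bounce: vy ← 0.75·5.539 = 4.154
Arc 5: start y=0.000, vy=4.154 → t=0.848, apex=0.880, x_land=51.853, impact vy=-4.154
  bounce: vy ← 0.75·4.154 = 3.116

1 2.256 8.794 15.093
2 2.010 4.947 28.536
3 1.507 2.783 38.619
4 1.130 1.565 46.181
5 0.848 0.880 51.853
final: 51.853 3.116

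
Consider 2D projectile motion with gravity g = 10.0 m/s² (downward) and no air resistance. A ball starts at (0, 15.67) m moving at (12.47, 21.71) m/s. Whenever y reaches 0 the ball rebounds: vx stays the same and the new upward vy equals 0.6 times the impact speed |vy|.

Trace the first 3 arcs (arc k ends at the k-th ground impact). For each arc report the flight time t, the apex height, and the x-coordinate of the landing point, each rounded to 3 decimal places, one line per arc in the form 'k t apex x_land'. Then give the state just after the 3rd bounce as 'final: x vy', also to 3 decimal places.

1 4.972 39.236 62.004
2 3.362 14.125 103.923
3 2.017 5.085 129.074
final: 129.074 6.051

Arc 1: start y=15.670, vy=21.710 → t=4.972, apex=39.236, x_land=62.004, impact vy=-28.013
  bounce: vy ← 0.6·28.013 = 16.808
Arc 2: start y=0.000, vy=16.808 → t=3.362, apex=14.125, x_land=103.923, impact vy=-16.808
  bounce: vy ← 0.6·16.808 = 10.085
Arc 3: start y=0.000, vy=10.085 → t=2.017, apex=5.085, x_land=129.074, impact vy=-10.085
  bounce: vy ← 0.6·10.085 = 6.051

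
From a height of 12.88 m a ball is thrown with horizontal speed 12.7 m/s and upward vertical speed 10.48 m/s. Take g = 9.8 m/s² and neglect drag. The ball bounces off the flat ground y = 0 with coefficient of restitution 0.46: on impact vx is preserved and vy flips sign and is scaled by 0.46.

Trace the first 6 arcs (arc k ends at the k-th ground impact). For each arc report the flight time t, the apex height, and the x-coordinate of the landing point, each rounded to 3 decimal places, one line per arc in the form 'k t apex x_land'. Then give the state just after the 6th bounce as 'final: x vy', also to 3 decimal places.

Arc 1: start y=12.880, vy=10.480 → t=3.012, apex=18.484, x_land=38.247, impact vy=-19.034
  bounce: vy ← 0.46·19.034 = 8.755
Arc 2: start y=0.000, vy=8.755 → t=1.787, apex=3.911, x_land=60.940, impact vy=-8.755
  bounce: vy ← 0.46·8.755 = 4.028
Arc 3: start y=0.000, vy=4.028 → t=0.822, apex=0.828, x_land=71.379, impact vy=-4.028
  bounce: vy ← 0.46·4.028 = 1.853
Arc 4: start y=0.000, vy=1.853 → t=0.378, apex=0.175, x_land=76.180, impact vy=-1.853
  bounce: vy ← 0.46·1.853 = 0.852
Arc 5: start y=0.000, vy=0.852 → t=0.174, apex=0.037, x_land=78.389, impact vy=-0.852
  bounce: vy ← 0.46·0.852 = 0.392
Arc 6: start y=0.000, vy=0.392 → t=0.080, apex=0.008, x_land=79.405, impact vy=-0.392
  bounce: vy ← 0.46·0.392 = 0.180

1 3.012 18.484 38.247
2 1.787 3.911 60.940
3 0.822 0.828 71.379
4 0.378 0.175 76.180
5 0.174 0.037 78.389
6 0.080 0.008 79.405
final: 79.405 0.180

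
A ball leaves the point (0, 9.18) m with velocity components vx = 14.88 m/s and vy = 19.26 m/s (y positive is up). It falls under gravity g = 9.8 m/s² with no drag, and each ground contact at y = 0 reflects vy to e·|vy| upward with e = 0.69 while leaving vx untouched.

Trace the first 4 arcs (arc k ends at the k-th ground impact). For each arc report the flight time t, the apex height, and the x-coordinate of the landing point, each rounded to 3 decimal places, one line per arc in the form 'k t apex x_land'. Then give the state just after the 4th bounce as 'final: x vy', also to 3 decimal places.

1 4.360 28.106 64.881
2 3.305 13.381 114.060
3 2.280 6.371 147.994
4 1.574 3.033 171.408
final: 171.408 5.320

Arc 1: start y=9.180, vy=19.260 → t=4.360, apex=28.106, x_land=64.881, impact vy=-23.471
  bounce: vy ← 0.69·23.471 = 16.195
Arc 2: start y=0.000, vy=16.195 → t=3.305, apex=13.381, x_land=114.060, impact vy=-16.195
  bounce: vy ← 0.69·16.195 = 11.174
Arc 3: start y=0.000, vy=11.174 → t=2.280, apex=6.371, x_land=147.994, impact vy=-11.174
  bounce: vy ← 0.69·11.174 = 7.710
Arc 4: start y=0.000, vy=7.710 → t=1.574, apex=3.033, x_land=171.408, impact vy=-7.710
  bounce: vy ← 0.69·7.710 = 5.320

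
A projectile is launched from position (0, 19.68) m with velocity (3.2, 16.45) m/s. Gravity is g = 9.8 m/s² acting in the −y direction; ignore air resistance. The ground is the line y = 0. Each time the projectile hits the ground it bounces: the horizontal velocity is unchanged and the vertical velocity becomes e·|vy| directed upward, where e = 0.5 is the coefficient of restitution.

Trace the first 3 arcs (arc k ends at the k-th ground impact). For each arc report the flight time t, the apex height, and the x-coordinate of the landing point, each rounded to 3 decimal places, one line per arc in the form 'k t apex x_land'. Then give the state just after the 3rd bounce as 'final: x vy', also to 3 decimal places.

Arc 1: start y=19.680, vy=16.450 → t=4.293, apex=33.486, x_land=13.737, impact vy=-25.619
  bounce: vy ← 0.5·25.619 = 12.809
Arc 2: start y=0.000, vy=12.809 → t=2.614, apex=8.372, x_land=22.102, impact vy=-12.809
  bounce: vy ← 0.5·12.809 = 6.405
Arc 3: start y=0.000, vy=6.405 → t=1.307, apex=2.093, x_land=26.285, impact vy=-6.405
  bounce: vy ← 0.5·6.405 = 3.202

1 4.293 33.486 13.737
2 2.614 8.372 22.102
3 1.307 2.093 26.285
final: 26.285 3.202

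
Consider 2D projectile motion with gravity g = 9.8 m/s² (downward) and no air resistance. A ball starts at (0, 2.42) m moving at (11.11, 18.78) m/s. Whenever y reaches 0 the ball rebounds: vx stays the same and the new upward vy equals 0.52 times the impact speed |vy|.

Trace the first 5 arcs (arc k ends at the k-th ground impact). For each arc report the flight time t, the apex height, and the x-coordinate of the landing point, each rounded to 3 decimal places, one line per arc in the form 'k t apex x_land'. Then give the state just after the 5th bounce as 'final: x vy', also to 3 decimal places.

Arc 1: start y=2.420, vy=18.780 → t=3.957, apex=20.414, x_land=43.967, impact vy=-20.003
  bounce: vy ← 0.52·20.003 = 10.402
Arc 2: start y=0.000, vy=10.402 → t=2.123, apex=5.520, x_land=67.551, impact vy=-10.402
  bounce: vy ← 0.52·10.402 = 5.409
Arc 3: start y=0.000, vy=5.409 → t=1.104, apex=1.493, x_land=79.815, impact vy=-5.409
  bounce: vy ← 0.52·5.409 = 2.813
Arc 4: start y=0.000, vy=2.813 → t=0.574, apex=0.404, x_land=86.192, impact vy=-2.813
  bounce: vy ← 0.52·2.813 = 1.463
Arc 5: start y=0.000, vy=1.463 → t=0.298, apex=0.109, x_land=89.508, impact vy=-1.463
  bounce: vy ← 0.52·1.463 = 0.761

1 3.957 20.414 43.967
2 2.123 5.520 67.551
3 1.104 1.493 79.815
4 0.574 0.404 86.192
5 0.298 0.109 89.508
final: 89.508 0.761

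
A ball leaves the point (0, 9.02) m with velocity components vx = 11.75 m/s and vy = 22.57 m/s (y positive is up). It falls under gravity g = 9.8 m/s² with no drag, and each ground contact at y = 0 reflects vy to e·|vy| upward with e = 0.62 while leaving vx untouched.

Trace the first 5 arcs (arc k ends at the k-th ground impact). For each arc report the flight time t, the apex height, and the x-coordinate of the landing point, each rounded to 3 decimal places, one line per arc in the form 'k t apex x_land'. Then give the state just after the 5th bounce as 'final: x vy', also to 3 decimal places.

1 4.976 35.010 58.469
2 3.315 13.458 97.414
3 2.055 5.173 121.560
4 1.274 1.989 136.531
5 0.790 0.764 145.813
final: 145.813 2.400

Arc 1: start y=9.020, vy=22.570 → t=4.976, apex=35.010, x_land=58.469, impact vy=-26.195
  bounce: vy ← 0.62·26.195 = 16.241
Arc 2: start y=0.000, vy=16.241 → t=3.315, apex=13.458, x_land=97.414, impact vy=-16.241
  bounce: vy ← 0.62·16.241 = 10.069
Arc 3: start y=0.000, vy=10.069 → t=2.055, apex=5.173, x_land=121.560, impact vy=-10.069
  bounce: vy ← 0.62·10.069 = 6.243
Arc 4: start y=0.000, vy=6.243 → t=1.274, apex=1.989, x_land=136.531, impact vy=-6.243
  bounce: vy ← 0.62·6.243 = 3.871
Arc 5: start y=0.000, vy=3.871 → t=0.790, apex=0.764, x_land=145.813, impact vy=-3.871
  bounce: vy ← 0.62·3.871 = 2.400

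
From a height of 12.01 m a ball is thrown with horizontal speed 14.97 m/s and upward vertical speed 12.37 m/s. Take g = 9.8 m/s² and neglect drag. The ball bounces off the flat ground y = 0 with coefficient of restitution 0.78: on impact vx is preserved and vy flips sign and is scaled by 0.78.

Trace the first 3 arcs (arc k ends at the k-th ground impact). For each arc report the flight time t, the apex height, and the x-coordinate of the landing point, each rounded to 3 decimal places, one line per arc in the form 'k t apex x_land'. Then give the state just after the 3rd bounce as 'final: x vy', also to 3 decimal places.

1 3.273 19.817 49.001
2 3.137 12.057 95.965
3 2.447 7.335 132.597
final: 132.597 9.353

Arc 1: start y=12.010, vy=12.370 → t=3.273, apex=19.817, x_land=49.001, impact vy=-19.708
  bounce: vy ← 0.78·19.708 = 15.372
Arc 2: start y=0.000, vy=15.372 → t=3.137, apex=12.057, x_land=95.965, impact vy=-15.372
  bounce: vy ← 0.78·15.372 = 11.990
Arc 3: start y=0.000, vy=11.990 → t=2.447, apex=7.335, x_land=132.597, impact vy=-11.990
  bounce: vy ← 0.78·11.990 = 9.353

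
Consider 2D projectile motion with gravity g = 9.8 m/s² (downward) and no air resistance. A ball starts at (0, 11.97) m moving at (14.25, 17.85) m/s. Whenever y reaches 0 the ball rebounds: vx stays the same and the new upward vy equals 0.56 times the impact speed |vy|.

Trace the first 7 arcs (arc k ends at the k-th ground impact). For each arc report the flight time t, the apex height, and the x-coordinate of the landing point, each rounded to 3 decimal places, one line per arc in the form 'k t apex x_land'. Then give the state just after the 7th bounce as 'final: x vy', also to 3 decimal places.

Arc 1: start y=11.970, vy=17.850 → t=4.222, apex=28.226, x_land=60.157, impact vy=-23.521
  bounce: vy ← 0.56·23.521 = 13.172
Arc 2: start y=0.000, vy=13.172 → t=2.688, apex=8.852, x_land=98.462, impact vy=-13.172
  bounce: vy ← 0.56·13.172 = 7.376
Arc 3: start y=0.000, vy=7.376 → t=1.505, apex=2.776, x_land=119.913, impact vy=-7.376
  bounce: vy ← 0.56·7.376 = 4.131
Arc 4: start y=0.000, vy=4.131 → t=0.843, apex=0.871, x_land=131.926, impact vy=-4.131
  bounce: vy ← 0.56·4.131 = 2.313
Arc 5: start y=0.000, vy=2.313 → t=0.472, apex=0.273, x_land=138.653, impact vy=-2.313
  bounce: vy ← 0.56·2.313 = 1.295
Arc 6: start y=0.000, vy=1.295 → t=0.264, apex=0.086, x_land=142.420, impact vy=-1.295
  bounce: vy ← 0.56·1.295 = 0.725
Arc 7: start y=0.000, vy=0.725 → t=0.148, apex=0.027, x_land=144.530, impact vy=-0.725
  bounce: vy ← 0.56·0.725 = 0.406

1 4.222 28.226 60.157
2 2.688 8.852 98.462
3 1.505 2.776 119.913
4 0.843 0.871 131.926
5 0.472 0.273 138.653
6 0.264 0.086 142.420
7 0.148 0.027 144.530
final: 144.530 0.406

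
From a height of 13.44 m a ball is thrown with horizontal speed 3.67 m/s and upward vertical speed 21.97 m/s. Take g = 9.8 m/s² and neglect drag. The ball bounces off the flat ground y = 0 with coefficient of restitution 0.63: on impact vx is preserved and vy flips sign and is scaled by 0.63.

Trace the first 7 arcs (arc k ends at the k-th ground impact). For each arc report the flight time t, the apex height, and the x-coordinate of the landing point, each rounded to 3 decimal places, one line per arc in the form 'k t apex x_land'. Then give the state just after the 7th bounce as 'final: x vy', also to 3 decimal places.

1 5.029 38.067 18.457
2 3.512 15.109 31.345
3 2.213 5.997 39.465
4 1.394 2.380 44.581
5 0.878 0.945 47.804
6 0.553 0.375 49.834
7 0.349 0.149 51.113
final: 51.113 1.076

Arc 1: start y=13.440, vy=21.970 → t=5.029, apex=38.067, x_land=18.457, impact vy=-27.315
  bounce: vy ← 0.63·27.315 = 17.208
Arc 2: start y=0.000, vy=17.208 → t=3.512, apex=15.109, x_land=31.345, impact vy=-17.208
  bounce: vy ← 0.63·17.208 = 10.841
Arc 3: start y=0.000, vy=10.841 → t=2.213, apex=5.997, x_land=39.465, impact vy=-10.841
  bounce: vy ← 0.63·10.841 = 6.830
Arc 4: start y=0.000, vy=6.830 → t=1.394, apex=2.380, x_land=44.581, impact vy=-6.830
  bounce: vy ← 0.63·6.830 = 4.303
Arc 5: start y=0.000, vy=4.303 → t=0.878, apex=0.945, x_land=47.804, impact vy=-4.303
  bounce: vy ← 0.63·4.303 = 2.711
Arc 6: start y=0.000, vy=2.711 → t=0.553, apex=0.375, x_land=49.834, impact vy=-2.711
  bounce: vy ← 0.63·2.711 = 1.708
Arc 7: start y=0.000, vy=1.708 → t=0.349, apex=0.149, x_land=51.113, impact vy=-1.708
  bounce: vy ← 0.63·1.708 = 1.076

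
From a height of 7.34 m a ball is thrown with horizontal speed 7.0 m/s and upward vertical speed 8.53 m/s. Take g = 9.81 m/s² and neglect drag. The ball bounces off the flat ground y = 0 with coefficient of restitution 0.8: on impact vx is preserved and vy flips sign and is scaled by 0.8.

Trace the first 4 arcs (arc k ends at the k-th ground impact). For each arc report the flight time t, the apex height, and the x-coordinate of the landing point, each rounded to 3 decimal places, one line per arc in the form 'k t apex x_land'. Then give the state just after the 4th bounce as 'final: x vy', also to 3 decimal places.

1 2.370 11.049 16.592
2 2.401 7.071 33.402
3 1.921 4.525 46.849
4 1.537 2.896 57.607
final: 57.607 6.031

Arc 1: start y=7.340, vy=8.530 → t=2.370, apex=11.049, x_land=16.592, impact vy=-14.723
  bounce: vy ← 0.8·14.723 = 11.779
Arc 2: start y=0.000, vy=11.779 → t=2.401, apex=7.071, x_land=33.402, impact vy=-11.779
  bounce: vy ← 0.8·11.779 = 9.423
Arc 3: start y=0.000, vy=9.423 → t=1.921, apex=4.525, x_land=46.849, impact vy=-9.423
  bounce: vy ← 0.8·9.423 = 7.538
Arc 4: start y=0.000, vy=7.538 → t=1.537, apex=2.896, x_land=57.607, impact vy=-7.538
  bounce: vy ← 0.8·7.538 = 6.031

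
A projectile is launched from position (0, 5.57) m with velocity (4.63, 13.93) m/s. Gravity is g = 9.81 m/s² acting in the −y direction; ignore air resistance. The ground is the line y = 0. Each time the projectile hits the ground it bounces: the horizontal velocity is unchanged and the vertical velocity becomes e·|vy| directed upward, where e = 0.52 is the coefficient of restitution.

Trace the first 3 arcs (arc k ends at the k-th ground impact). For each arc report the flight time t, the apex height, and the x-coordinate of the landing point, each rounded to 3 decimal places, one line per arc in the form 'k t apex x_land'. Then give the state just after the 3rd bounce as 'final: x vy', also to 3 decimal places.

Arc 1: start y=5.570, vy=13.930 → t=3.195, apex=15.460, x_land=14.794, impact vy=-17.416
  bounce: vy ← 0.52·17.416 = 9.056
Arc 2: start y=0.000, vy=9.056 → t=1.846, apex=4.180, x_land=23.343, impact vy=-9.056
  bounce: vy ← 0.52·9.056 = 4.709
Arc 3: start y=0.000, vy=4.709 → t=0.960, apex=1.130, x_land=27.789, impact vy=-4.709
  bounce: vy ← 0.52·4.709 = 2.449

1 3.195 15.460 14.794
2 1.846 4.180 23.343
3 0.960 1.130 27.789
final: 27.789 2.449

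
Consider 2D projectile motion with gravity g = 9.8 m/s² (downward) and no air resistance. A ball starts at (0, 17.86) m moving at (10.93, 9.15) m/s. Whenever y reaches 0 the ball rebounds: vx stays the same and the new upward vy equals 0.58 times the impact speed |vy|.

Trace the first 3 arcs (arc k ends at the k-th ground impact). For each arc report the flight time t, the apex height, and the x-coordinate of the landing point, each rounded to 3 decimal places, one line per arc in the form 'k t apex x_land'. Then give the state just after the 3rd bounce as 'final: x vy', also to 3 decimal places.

Arc 1: start y=17.860, vy=9.150 → t=3.059, apex=22.132, x_land=33.434, impact vy=-20.827
  bounce: vy ← 0.58·20.827 = 12.080
Arc 2: start y=0.000, vy=12.080 → t=2.465, apex=7.445, x_land=60.379, impact vy=-12.080
  bounce: vy ← 0.58·12.080 = 7.006
Arc 3: start y=0.000, vy=7.006 → t=1.430, apex=2.505, x_land=76.008, impact vy=-7.006
  bounce: vy ← 0.58·7.006 = 4.064

1 3.059 22.132 33.434
2 2.465 7.445 60.379
3 1.430 2.505 76.008
final: 76.008 4.064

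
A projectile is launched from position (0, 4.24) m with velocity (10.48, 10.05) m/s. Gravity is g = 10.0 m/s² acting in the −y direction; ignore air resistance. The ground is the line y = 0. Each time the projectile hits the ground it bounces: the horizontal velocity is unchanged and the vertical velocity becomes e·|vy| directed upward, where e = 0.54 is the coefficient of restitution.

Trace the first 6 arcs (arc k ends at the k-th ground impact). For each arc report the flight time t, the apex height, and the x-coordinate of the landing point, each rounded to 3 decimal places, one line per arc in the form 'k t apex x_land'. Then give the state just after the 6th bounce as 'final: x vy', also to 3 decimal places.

1 2.368 9.290 24.818
2 1.472 2.709 40.246
3 0.795 0.790 48.577
4 0.429 0.230 53.076
5 0.232 0.067 55.505
6 0.125 0.020 56.817
final: 56.817 0.338

Arc 1: start y=4.240, vy=10.050 → t=2.368, apex=9.290, x_land=24.818, impact vy=-13.631
  bounce: vy ← 0.54·13.631 = 7.361
Arc 2: start y=0.000, vy=7.361 → t=1.472, apex=2.709, x_land=40.246, impact vy=-7.361
  bounce: vy ← 0.54·7.361 = 3.975
Arc 3: start y=0.000, vy=3.975 → t=0.795, apex=0.790, x_land=48.577, impact vy=-3.975
  bounce: vy ← 0.54·3.975 = 2.146
Arc 4: start y=0.000, vy=2.146 → t=0.429, apex=0.230, x_land=53.076, impact vy=-2.146
  bounce: vy ← 0.54·2.146 = 1.159
Arc 5: start y=0.000, vy=1.159 → t=0.232, apex=0.067, x_land=55.505, impact vy=-1.159
  bounce: vy ← 0.54·1.159 = 0.626
Arc 6: start y=0.000, vy=0.626 → t=0.125, apex=0.020, x_land=56.817, impact vy=-0.626
  bounce: vy ← 0.54·0.626 = 0.338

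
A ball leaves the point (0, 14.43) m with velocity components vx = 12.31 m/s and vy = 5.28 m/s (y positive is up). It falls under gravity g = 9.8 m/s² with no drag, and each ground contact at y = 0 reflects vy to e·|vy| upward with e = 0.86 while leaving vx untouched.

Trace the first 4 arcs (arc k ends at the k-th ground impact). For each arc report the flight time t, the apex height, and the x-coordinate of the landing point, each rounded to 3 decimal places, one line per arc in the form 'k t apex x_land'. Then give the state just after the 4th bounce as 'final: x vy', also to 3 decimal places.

1 2.337 15.852 28.774
2 3.094 11.724 66.857
3 2.661 8.671 99.609
4 2.288 6.413 127.775
final: 127.775 9.642

Arc 1: start y=14.430, vy=5.280 → t=2.337, apex=15.852, x_land=28.774, impact vy=-17.627
  bounce: vy ← 0.86·17.627 = 15.159
Arc 2: start y=0.000, vy=15.159 → t=3.094, apex=11.724, x_land=66.857, impact vy=-15.159
  bounce: vy ← 0.86·15.159 = 13.037
Arc 3: start y=0.000, vy=13.037 → t=2.661, apex=8.671, x_land=99.609, impact vy=-13.037
  bounce: vy ← 0.86·13.037 = 11.212
Arc 4: start y=0.000, vy=11.212 → t=2.288, apex=6.413, x_land=127.775, impact vy=-11.212
  bounce: vy ← 0.86·11.212 = 9.642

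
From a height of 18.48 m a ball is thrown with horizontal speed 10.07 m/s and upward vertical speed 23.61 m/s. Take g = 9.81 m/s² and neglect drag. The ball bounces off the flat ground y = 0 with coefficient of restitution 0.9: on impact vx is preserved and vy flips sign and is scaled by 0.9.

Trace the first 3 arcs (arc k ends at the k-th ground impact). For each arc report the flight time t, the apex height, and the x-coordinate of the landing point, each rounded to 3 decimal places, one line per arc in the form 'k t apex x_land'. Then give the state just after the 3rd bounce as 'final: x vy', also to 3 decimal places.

Arc 1: start y=18.480, vy=23.610 → t=5.499, apex=46.891, x_land=55.371, impact vy=-30.332
  bounce: vy ← 0.9·30.332 = 27.298
Arc 2: start y=0.000, vy=27.298 → t=5.565, apex=37.982, x_land=111.415, impact vy=-27.298
  bounce: vy ← 0.9·27.298 = 24.569
Arc 3: start y=0.000, vy=24.569 → t=5.009, apex=30.765, x_land=161.855, impact vy=-24.569
  bounce: vy ← 0.9·24.569 = 22.112

1 5.499 46.891 55.371
2 5.565 37.982 111.415
3 5.009 30.765 161.855
final: 161.855 22.112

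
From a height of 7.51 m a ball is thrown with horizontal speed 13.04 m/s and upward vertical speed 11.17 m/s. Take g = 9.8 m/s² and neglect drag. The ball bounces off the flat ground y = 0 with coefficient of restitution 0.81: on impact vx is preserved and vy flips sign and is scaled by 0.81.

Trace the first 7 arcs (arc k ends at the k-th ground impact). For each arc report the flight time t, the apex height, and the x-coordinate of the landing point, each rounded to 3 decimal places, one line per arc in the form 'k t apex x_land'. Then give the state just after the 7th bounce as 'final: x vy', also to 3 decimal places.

Arc 1: start y=7.510, vy=11.170 → t=2.823, apex=13.876, x_land=36.807, impact vy=-16.491
  bounce: vy ← 0.81·16.491 = 13.358
Arc 2: start y=0.000, vy=13.358 → t=2.726, apex=9.104, x_land=72.355, impact vy=-13.358
  bounce: vy ← 0.81·13.358 = 10.820
Arc 3: start y=0.000, vy=10.820 → t=2.208, apex=5.973, x_land=101.150, impact vy=-10.820
  bounce: vy ← 0.81·10.820 = 8.764
Arc 4: start y=0.000, vy=8.764 → t=1.789, apex=3.919, x_land=124.473, impact vy=-8.764
  bounce: vy ← 0.81·8.764 = 7.099
Arc 5: start y=0.000, vy=7.099 → t=1.449, apex=2.571, x_land=143.365, impact vy=-7.099
  bounce: vy ← 0.81·7.099 = 5.750
Arc 6: start y=0.000, vy=5.750 → t=1.174, apex=1.687, x_land=158.668, impact vy=-5.750
  bounce: vy ← 0.81·5.750 = 4.658
Arc 7: start y=0.000, vy=4.658 → t=0.951, apex=1.107, x_land=171.063, impact vy=-4.658
  bounce: vy ← 0.81·4.658 = 3.773

1 2.823 13.876 36.807
2 2.726 9.104 72.355
3 2.208 5.973 101.150
4 1.789 3.919 124.473
5 1.449 2.571 143.365
6 1.174 1.687 158.668
7 0.951 1.107 171.063
final: 171.063 3.773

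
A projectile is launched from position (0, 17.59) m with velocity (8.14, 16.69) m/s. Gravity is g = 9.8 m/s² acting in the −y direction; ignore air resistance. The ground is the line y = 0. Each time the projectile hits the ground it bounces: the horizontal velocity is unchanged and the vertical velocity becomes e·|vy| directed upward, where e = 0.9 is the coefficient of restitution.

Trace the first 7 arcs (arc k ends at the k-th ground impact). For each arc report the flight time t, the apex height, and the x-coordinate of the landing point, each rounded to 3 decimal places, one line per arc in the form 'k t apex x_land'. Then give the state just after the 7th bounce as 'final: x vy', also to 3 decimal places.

1 4.251 31.802 34.600
2 4.586 25.760 71.928
3 4.127 20.865 105.522
4 3.714 16.901 135.757
5 3.343 13.690 162.969
6 3.009 11.089 187.459
7 2.708 8.982 209.501
final: 209.501 11.941

Arc 1: start y=17.590, vy=16.690 → t=4.251, apex=31.802, x_land=34.600, impact vy=-24.966
  bounce: vy ← 0.9·24.966 = 22.470
Arc 2: start y=0.000, vy=22.470 → t=4.586, apex=25.760, x_land=71.928, impact vy=-22.470
  bounce: vy ← 0.9·22.470 = 20.223
Arc 3: start y=0.000, vy=20.223 → t=4.127, apex=20.865, x_land=105.522, impact vy=-20.223
  bounce: vy ← 0.9·20.223 = 18.200
Arc 4: start y=0.000, vy=18.200 → t=3.714, apex=16.901, x_land=135.757, impact vy=-18.200
  bounce: vy ← 0.9·18.200 = 16.380
Arc 5: start y=0.000, vy=16.380 → t=3.343, apex=13.690, x_land=162.969, impact vy=-16.380
  bounce: vy ← 0.9·16.380 = 14.742
Arc 6: start y=0.000, vy=14.742 → t=3.009, apex=11.089, x_land=187.459, impact vy=-14.742
  bounce: vy ← 0.9·14.742 = 13.268
Arc 7: start y=0.000, vy=13.268 → t=2.708, apex=8.982, x_land=209.501, impact vy=-13.268
  bounce: vy ← 0.9·13.268 = 11.941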